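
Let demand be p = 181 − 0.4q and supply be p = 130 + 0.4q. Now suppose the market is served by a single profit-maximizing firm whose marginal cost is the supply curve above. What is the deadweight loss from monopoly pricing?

Competitive equilibrium: 181 − 0.4q = 130 + 0.4q → q* = 63.75, p* = 155.5.
Marginal revenue: MR = 181 − 0.8q. Set MR = MC: 181 − 0.8q = 130 + 0.4q → q_m = 42.5.
Price p_m = 181 − 0.4·42.5 = 164; MC(q_m) = 130 + 0.4·42.5 = 147.
Competitive q* = 63.75, so Δq = 21.25; wedge = 164 − 147 = 17.
DWL = ½ × 21.25 × 17 = 180.625.

180.625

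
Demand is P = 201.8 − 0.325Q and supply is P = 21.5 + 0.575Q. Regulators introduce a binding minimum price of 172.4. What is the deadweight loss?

5432.32

Competitive equilibrium: 201.8 − 0.325Q = 21.5 + 0.575Q → Q* = 200.333333, P* = 136.691667.
At the floor P = 172.4, quantity demanded = (201.8 − 172.4)/0.325 = 90.461538.
Sellers' marginal cost at Q' = 90.461538: 21.5 + 0.575·90.461538 = 73.515384.
ΔQ = 200.333333 − 90.461538 = 109.871795; wedge = 172.4 − 73.515384 = 98.884616.
DWL = ½ × 109.871795 × 98.884616 = 5432.32.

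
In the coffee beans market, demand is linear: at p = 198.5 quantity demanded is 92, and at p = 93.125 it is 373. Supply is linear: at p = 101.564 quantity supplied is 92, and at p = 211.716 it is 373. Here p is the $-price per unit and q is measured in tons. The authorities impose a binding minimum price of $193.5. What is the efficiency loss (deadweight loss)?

Demand slope = (93.125 − 198.5)/(373 − 92) = −0.375, so p = 233 − 0.375q.
Supply slope = (211.716 − 101.564)/(373 − 92) = 0.392, so p = 65.5 + 0.392q.
Competitive equilibrium: 233 − 0.375q = 65.5 + 0.392q → q* = 218.3833, p* = 151.1063.
At the floor p = 193.5, quantity demanded = (233 − 193.5)/0.375 = 105.3333.
Sellers' marginal cost at q' = 105.3333: 65.5 + 0.392·105.3333 = 106.7907.
Δq = 218.3833 − 105.3333 = 113.05; wedge = 193.5 − 106.7907 = 86.7093.
The triangle = ½ × 113.05 × 86.7093 = $4901.24.

$4901.24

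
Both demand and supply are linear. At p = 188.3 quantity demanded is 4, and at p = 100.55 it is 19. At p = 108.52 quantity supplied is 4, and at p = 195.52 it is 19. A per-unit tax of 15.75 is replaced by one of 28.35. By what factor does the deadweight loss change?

3.24

Demand slope = (100.55 − 188.3)/(19 − 4) = −5.85, so p = 211.7 − 5.85q.
Supply slope = (195.52 − 108.52)/(19 − 4) = 5.8, so p = 85.32 + 5.8q.
Competitive equilibrium: 211.7 − 5.85q = 85.32 + 5.8q → q* = 10.8481, p* = 148.2388.
For a per-unit tax t: Δq = t/11.65, so DWL = ½·t·(t/11.65) = t²/23.3.
At t = 15.75: DWL = 10.646. At t = 28.35: DWL = 34.495.
Ratio = (28.35/15.75)² = 3.24.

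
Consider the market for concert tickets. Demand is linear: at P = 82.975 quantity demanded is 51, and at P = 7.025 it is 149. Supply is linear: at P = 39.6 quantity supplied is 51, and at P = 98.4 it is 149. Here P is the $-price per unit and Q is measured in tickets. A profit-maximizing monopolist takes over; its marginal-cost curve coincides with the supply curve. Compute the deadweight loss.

$608.68

Demand slope = (7.025 − 82.975)/(149 − 51) = −0.775, so P = 122.5 − 0.775Q.
Supply slope = (98.4 − 39.6)/(149 − 51) = 0.6, so P = 9 + 0.6Q.
Competitive equilibrium: 122.5 − 0.775Q = 9 + 0.6Q → Q* = 82.5455, P* = 58.5273.
Marginal revenue: MR = 122.5 − 1.55Q. Set MR = MC: 122.5 − 1.55Q = 9 + 0.6Q → Q_m = 52.7907.
Price P_m = 122.5 − 0.775·52.7907 = 81.5872; MC(Q_m) = 9 + 0.6·52.7907 = 40.6744.
Competitive Q* = 82.5455, so ΔQ = 29.7548; wedge = 81.5872 − 40.6744 = 40.9128.
The triangle = ½ × 29.7548 × 40.9128 = $608.68.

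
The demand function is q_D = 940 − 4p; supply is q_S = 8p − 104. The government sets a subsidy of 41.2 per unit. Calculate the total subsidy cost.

In inverse form: demand p = 235 − 0.25q, supply p = 13 + 0.125q.
Competitive equilibrium: 235 − 0.25q = 13 + 0.125q → q* = 592, p* = 87.
The subsidy lowers effective supply by 41.2: p = 0.125q − 28.2.
New quantity: 235 − 0.25q = 0.125q − 28.2 → q' = 701.8667.
Total subsidy cost = 41.2 × 701.8667 = 28916.91.

28916.91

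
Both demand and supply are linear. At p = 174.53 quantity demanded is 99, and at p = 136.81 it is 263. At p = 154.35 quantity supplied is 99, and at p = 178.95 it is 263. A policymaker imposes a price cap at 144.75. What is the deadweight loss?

Demand slope = (136.81 − 174.53)/(263 − 99) = −0.23, so p = 197.3 − 0.23q.
Supply slope = (178.95 − 154.35)/(263 − 99) = 0.15, so p = 139.5 + 0.15q.
Competitive equilibrium: 197.3 − 0.23q = 139.5 + 0.15q → q* = 152.1053, p* = 162.3158.
At the ceiling p = 144.75, quantity supplied = (144.75 − 139.5)/0.15 = 35.
Willingness to pay at q' = 35: 197.3 − 0.23·35 = 189.25.
Δq = 152.1053 − 35 = 117.1053; wedge = 189.25 − 144.75 = 44.5.
DWL = ½ × 117.1053 × 44.5 = 2605.59.

2605.59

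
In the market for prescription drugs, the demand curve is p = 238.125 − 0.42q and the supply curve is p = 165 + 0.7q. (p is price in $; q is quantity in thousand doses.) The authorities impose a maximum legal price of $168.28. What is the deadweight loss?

$2056.82 thousand

Competitive equilibrium: 238.125 − 0.42q = 165 + 0.7q → q* = 65.29018, p* = 210.70313.
At the ceiling p = 168.28, quantity supplied = (168.28 − 165)/0.7 = 4.68571.
Willingness to pay at q' = 4.68571: 238.125 − 0.42·4.68571 = 236.157.
Δq = 65.29018 − 4.68571 = 60.60447; wedge = 236.157 − 168.28 = 67.877.
The triangle = ½ × 60.60447 × 67.877 = $2056.82 thousand.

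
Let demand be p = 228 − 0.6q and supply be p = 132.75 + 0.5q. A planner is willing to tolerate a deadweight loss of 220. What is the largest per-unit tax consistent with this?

22

Competitive equilibrium: 228 − 0.6q = 132.75 + 0.5q → q* = 86.5909, p* = 176.0455.
A tax t gives Δq = t/1.1 and wedge t, so DWL = t²/2.2.
t²/2.2 = 220 → t² = 484 → t = 22.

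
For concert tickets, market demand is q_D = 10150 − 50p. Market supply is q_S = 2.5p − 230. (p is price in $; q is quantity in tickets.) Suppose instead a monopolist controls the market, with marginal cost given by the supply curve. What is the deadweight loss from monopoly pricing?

In inverse form: demand p = 203 − 0.02q, supply p = 92 + 0.4q.
Competitive equilibrium: 203 − 0.02q = 92 + 0.4q → q* = 264.2857, p* = 197.7143.
Marginal revenue: MR = 203 − 0.04q. Set MR = MC: 203 − 0.04q = 92 + 0.4q → q_m = 252.2727.
Price p_m = 203 − 0.02·252.2727 = 197.9545; MC(q_m) = 92 + 0.4·252.2727 = 192.9091.
Competitive q* = 264.2857, so Δq = 12.013; wedge = 197.9545 − 192.9091 = 5.0454.
The triangle = ½ × 12.013 × 5.0454 = $30.31.

$30.31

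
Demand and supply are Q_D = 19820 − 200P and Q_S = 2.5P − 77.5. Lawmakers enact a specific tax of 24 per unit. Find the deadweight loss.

711.11

In inverse form: demand P = 99.1 − 0.005Q, supply P = 31 + 0.4Q.
Competitive equilibrium: 99.1 − 0.005Q = 31 + 0.4Q → Q* = 168.1481, P* = 98.2593.
With the tax, the buyer price exceeds the seller price by 24: (99.1 − 0.005Q) − (31 + 0.4Q) = 24 → Q' = 108.8889.
ΔQ = 168.1481 − 108.8889 = 59.2592; the wedge equals the tax, 24.
DWL = ½ × 59.2592 × 24 = 711.11.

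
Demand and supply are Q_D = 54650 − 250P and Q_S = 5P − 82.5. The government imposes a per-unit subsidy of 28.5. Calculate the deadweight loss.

In inverse form: demand P = 218.6 − 0.004Q, supply P = 16.5 + 0.2Q.
Competitive equilibrium: 218.6 − 0.004Q = 16.5 + 0.2Q → Q* = 990.6863, P* = 214.6373.
The subsidy lowers effective supply by 28.5: P = 0.2Q − 12.
New quantity: 218.6 − 0.004Q = 0.2Q − 12 → Q' = 1130.3922.
Overproduction ΔQ = 1130.3922 − 990.6863 = 139.7059; wedge = subsidy = 28.5.
Deadweight loss = ½ × 139.7059 × 28.5 = 1990.81.

1990.81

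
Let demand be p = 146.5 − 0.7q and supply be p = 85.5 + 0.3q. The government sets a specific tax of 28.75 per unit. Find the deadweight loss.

413.28

Competitive equilibrium: 146.5 − 0.7q = 85.5 + 0.3q → q* = 61, p* = 103.8.
With the tax, the buyer price exceeds the seller price by 28.75: (146.5 − 0.7q) − (85.5 + 0.3q) = 28.75 → q' = 32.25.
Δq = 61 − 32.25 = 28.75; the wedge equals the tax, 28.75.
The triangle = ½ × 28.75 × 28.75 = 413.28.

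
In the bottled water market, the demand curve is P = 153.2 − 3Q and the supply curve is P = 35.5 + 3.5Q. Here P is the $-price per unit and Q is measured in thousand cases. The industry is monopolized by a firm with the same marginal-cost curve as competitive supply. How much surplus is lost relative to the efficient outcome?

$106.27 thousand

Competitive equilibrium: 153.2 − 3Q = 35.5 + 3.5Q → Q* = 18.1077, P* = 98.8769.
Marginal revenue: MR = 153.2 − 6Q. Set MR = MC: 153.2 − 6Q = 35.5 + 3.5Q → Q_m = 12.3895.
Price P_m = 153.2 − 3·12.3895 = 116.0315; MC(Q_m) = 35.5 + 3.5·12.3895 = 78.8633.
Competitive Q* = 18.1077, so ΔQ = 5.7182; wedge = 116.0315 − 78.8633 = 37.1682.
DWL = ½ × 5.7182 × 37.1682 = $106.27 thousand.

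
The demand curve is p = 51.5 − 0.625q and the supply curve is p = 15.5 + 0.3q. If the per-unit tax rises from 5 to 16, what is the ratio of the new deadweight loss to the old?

Competitive equilibrium: 51.5 − 0.625q = 15.5 + 0.3q → q* = 38.9189, p* = 27.1757.
For a per-unit tax t: Δq = t/0.925, so DWL = ½·t·(t/0.925) = t²/1.85.
At t = 5: DWL = 13.514. At t = 16: DWL = 138.378.
Ratio = (16/5)² = 10.24.

10.24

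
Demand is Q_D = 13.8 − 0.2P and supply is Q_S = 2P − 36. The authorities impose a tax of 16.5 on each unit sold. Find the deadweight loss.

In inverse form: demand P = 69 − 5Q, supply P = 18 + 0.5Q.
Competitive equilibrium: 69 − 5Q = 18 + 0.5Q → Q* = 9.2727, P* = 22.6364.
With the tax, the buyer price exceeds the seller price by 16.5: (69 − 5Q) − (18 + 0.5Q) = 16.5 → Q' = 6.2727.
ΔQ = 9.2727 − 6.2727 = 3; the wedge equals the tax, 16.5.
Deadweight loss = ½ × 3 × 16.5 = 24.75.

24.75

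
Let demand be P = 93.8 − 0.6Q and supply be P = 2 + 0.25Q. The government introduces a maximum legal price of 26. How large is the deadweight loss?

Competitive equilibrium: 93.8 − 0.6Q = 2 + 0.25Q → Q* = 108, P* = 29.
At the ceiling P = 26, quantity supplied = (26 − 2)/0.25 = 96.
Willingness to pay at Q' = 96: 93.8 − 0.6·96 = 36.2.
ΔQ = 108 − 96 = 12; wedge = 36.2 − 26 = 10.2.
The triangle = ½ × 12 × 10.2 = 61.20.

61.20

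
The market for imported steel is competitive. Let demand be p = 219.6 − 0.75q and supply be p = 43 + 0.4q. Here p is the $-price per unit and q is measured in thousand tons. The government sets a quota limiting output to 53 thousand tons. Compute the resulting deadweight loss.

$5815.18 thousand

Competitive equilibrium: 219.6 − 0.75q = 43 + 0.4q → q* = 153.5652, p* = 104.4261.
At q = 53: demand price = 219.6 − 0.75·53 = 179.85; supply price = 43 + 0.4·53 = 64.2.
Δq = 153.5652 − 53 = 100.5652; wedge = 179.85 − 64.2 = 115.65.
The triangle = ½ × 100.5652 × 115.65 = $5815.18 thousand.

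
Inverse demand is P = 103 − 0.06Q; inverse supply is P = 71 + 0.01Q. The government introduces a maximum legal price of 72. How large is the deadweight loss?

4464.29

Competitive equilibrium: 103 − 0.06Q = 71 + 0.01Q → Q* = 457.1429, P* = 75.5714.
At the ceiling P = 72, quantity supplied = (72 − 71)/0.01 = 100.
Willingness to pay at Q' = 100: 103 − 0.06·100 = 97.
ΔQ = 457.1429 − 100 = 357.1429; wedge = 97 − 72 = 25.
DWL = ½ × 357.1429 × 25 = 4464.29.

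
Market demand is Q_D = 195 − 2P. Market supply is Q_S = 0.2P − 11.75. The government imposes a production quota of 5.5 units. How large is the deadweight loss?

In inverse form: demand P = 97.5 − 0.5Q, supply P = 58.75 + 5Q.
Competitive equilibrium: 97.5 − 0.5Q = 58.75 + 5Q → Q* = 7.0455, P* = 93.9773.
At Q = 5.5: demand price = 97.5 − 0.5·5.5 = 94.75; supply price = 58.75 + 5·5.5 = 86.25.
ΔQ = 7.0455 − 5.5 = 1.5455; wedge = 94.75 − 86.25 = 8.5.
The triangle = ½ × 1.5455 × 8.5 = 6.57.

6.57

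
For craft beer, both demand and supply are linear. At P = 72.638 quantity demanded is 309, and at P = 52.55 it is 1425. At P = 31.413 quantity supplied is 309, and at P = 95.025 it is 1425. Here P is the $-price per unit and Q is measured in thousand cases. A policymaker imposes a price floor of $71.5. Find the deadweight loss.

Demand slope = (52.55 − 72.638)/(1425 − 309) = −0.018, so P = 78.2 − 0.018Q.
Supply slope = (95.025 − 31.413)/(1425 − 309) = 0.057, so P = 13.8 + 0.057Q.
Competitive equilibrium: 78.2 − 0.018Q = 13.8 + 0.057Q → Q* = 858.66667, P* = 62.744.
At the floor P = 71.5, quantity demanded = (78.2 − 71.5)/0.018 = 372.22222.
Sellers' marginal cost at Q' = 372.22222: 13.8 + 0.057·372.22222 = 35.01667.
ΔQ = 858.66667 − 372.22222 = 486.44445; wedge = 71.5 − 35.01667 = 36.48333.
Deadweight loss = ½ × 486.44445 × 36.48333 = $8873.56 thousand.

$8873.56 thousand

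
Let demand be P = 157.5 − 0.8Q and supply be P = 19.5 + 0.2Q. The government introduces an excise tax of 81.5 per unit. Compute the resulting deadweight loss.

Competitive equilibrium: 157.5 − 0.8Q = 19.5 + 0.2Q → Q* = 138, P* = 47.1.
With the tax, the buyer price exceeds the seller price by 81.5: (157.5 − 0.8Q) − (19.5 + 0.2Q) = 81.5 → Q' = 56.5.
ΔQ = 138 − 56.5 = 81.5; the wedge equals the tax, 81.5.
The triangle = ½ × 81.5 × 81.5 = 3321.125.

3321.125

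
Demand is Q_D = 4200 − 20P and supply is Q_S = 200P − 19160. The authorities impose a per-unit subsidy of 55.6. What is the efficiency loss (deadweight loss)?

In inverse form: demand P = 210 − 0.05Q, supply P = 95.8 + 0.005Q.
Competitive equilibrium: 210 − 0.05Q = 95.8 + 0.005Q → Q* = 2076.3636, P* = 106.1818.
The subsidy lowers effective supply by 55.6: P = 40.2 + 0.005Q.
New quantity: 210 − 0.05Q = 40.2 + 0.005Q → Q' = 3087.2727.
Overproduction ΔQ = 3087.2727 − 2076.3636 = 1010.9091; wedge = subsidy = 55.6.
The triangle = ½ × 1010.9091 × 55.6 = 28103.27.

28103.27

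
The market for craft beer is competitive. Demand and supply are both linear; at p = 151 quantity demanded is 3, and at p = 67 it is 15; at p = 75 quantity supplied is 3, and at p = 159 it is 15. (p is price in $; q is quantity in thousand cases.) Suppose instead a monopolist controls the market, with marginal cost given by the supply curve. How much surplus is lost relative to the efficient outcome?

Demand slope = (67 − 151)/(15 − 3) = −7, so p = 172 − 7q.
Supply slope = (159 − 75)/(15 − 3) = 7, so p = 54 + 7q.
Competitive equilibrium: 172 − 7q = 54 + 7q → q* = 8.42857, p* = 113.
Marginal revenue: MR = 172 − 14q. Set MR = MC: 172 − 14q = 54 + 7q → q_m = 5.61905.
Price p_m = 172 − 7·5.61905 = 132.66665; MC(q_m) = 54 + 7·5.61905 = 93.33335.
Competitive q* = 8.42857, so Δq = 2.80952; wedge = 132.66665 − 93.33335 = 39.3333.
Deadweight loss = ½ × 2.80952 × 39.3333 = $55.25 thousand.

$55.25 thousand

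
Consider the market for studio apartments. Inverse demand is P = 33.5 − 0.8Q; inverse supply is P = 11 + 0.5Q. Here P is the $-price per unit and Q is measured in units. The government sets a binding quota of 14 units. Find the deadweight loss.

Competitive equilibrium: 33.5 − 0.8Q = 11 + 0.5Q → Q* = 17.3077, P* = 19.6538.
At Q = 14: demand price = 33.5 − 0.8·14 = 22.3; supply price = 11 + 0.5·14 = 18.
ΔQ = 17.3077 − 14 = 3.3077; wedge = 22.3 − 18 = 4.3.
DWL = ½ × 3.3077 × 4.3 = $7.11.

$7.11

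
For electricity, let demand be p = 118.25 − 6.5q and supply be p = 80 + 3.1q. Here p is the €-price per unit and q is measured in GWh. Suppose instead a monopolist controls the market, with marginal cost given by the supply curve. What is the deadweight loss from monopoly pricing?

€12.42

Competitive equilibrium: 118.25 − 6.5q = 80 + 3.1q → q* = 3.9844, p* = 92.3516.
Marginal revenue: MR = 118.25 − 13q. Set MR = MC: 118.25 − 13q = 80 + 3.1q → q_m = 2.3758.
Price p_m = 118.25 − 6.5·2.3758 = 102.8073; MC(q_m) = 80 + 3.1·2.3758 = 87.365.
Competitive q* = 3.9844, so Δq = 1.6086; wedge = 102.8073 − 87.365 = 15.4423.
DWL = ½ × 1.6086 × 15.4423 = €12.42.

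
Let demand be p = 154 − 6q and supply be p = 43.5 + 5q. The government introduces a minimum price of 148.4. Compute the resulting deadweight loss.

Competitive equilibrium: 154 − 6q = 43.5 + 5q → q* = 10.0455, p* = 93.7273.
At the floor p = 148.4, quantity demanded = (154 − 148.4)/6 = 0.9333.
Sellers' marginal cost at q' = 0.9333: 43.5 + 5·0.9333 = 48.1665.
Δq = 10.0455 − 0.9333 = 9.1122; wedge = 148.4 − 48.1665 = 100.2335.
Deadweight loss = ½ × 9.1122 × 100.2335 = 456.67.

456.67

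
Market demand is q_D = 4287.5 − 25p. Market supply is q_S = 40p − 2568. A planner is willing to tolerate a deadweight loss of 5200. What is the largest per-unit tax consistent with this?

In inverse form: demand p = 171.5 − 0.04q, supply p = 64.2 + 0.025q.
Competitive equilibrium: 171.5 − 0.04q = 64.2 + 0.025q → q* = 1650.7692, p* = 105.4692.
A tax t gives Δq = t/0.065 and wedge t, so DWL = t²/0.13.
t²/0.13 = 5200 → t² = 676 → t = 26.

26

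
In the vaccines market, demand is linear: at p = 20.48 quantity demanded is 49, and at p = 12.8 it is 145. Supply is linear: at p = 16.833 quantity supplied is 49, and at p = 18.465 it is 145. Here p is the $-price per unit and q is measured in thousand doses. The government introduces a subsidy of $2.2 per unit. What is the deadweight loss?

Demand slope = (12.8 − 20.48)/(145 − 49) = −0.08, so p = 24.4 − 0.08q.
Supply slope = (18.465 − 16.833)/(145 − 49) = 0.017, so p = 16 + 0.017q.
Competitive equilibrium: 24.4 − 0.08q = 16 + 0.017q → q* = 86.5979, p* = 17.4722.
The subsidy lowers effective supply by 2.2: p = 13.8 + 0.017q.
New quantity: 24.4 − 0.08q = 13.8 + 0.017q → q' = 109.2784.
Overproduction Δq = 109.2784 − 86.5979 = 22.6805; wedge = subsidy = 2.2.
DWL = ½ × 22.6805 × 2.2 = $24.95 thousand.

$24.95 thousand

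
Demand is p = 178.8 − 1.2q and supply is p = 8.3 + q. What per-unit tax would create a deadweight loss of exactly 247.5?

33

Competitive equilibrium: 178.8 − 1.2q = 8.3 + q → q* = 77.5, p* = 85.8.
A tax t gives Δq = t/2.2 and wedge t, so DWL = t²/4.4.
t²/4.4 = 247.5 → t² = 1089 → t = 33.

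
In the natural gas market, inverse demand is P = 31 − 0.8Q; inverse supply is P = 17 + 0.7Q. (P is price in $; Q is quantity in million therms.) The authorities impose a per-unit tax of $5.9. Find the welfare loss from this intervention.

Competitive equilibrium: 31 − 0.8Q = 17 + 0.7Q → Q* = 9.3333, P* = 23.5333.
With the tax, the buyer price exceeds the seller price by 5.9: (31 − 0.8Q) − (17 + 0.7Q) = 5.9 → Q' = 5.4.
ΔQ = 9.3333 − 5.4 = 3.9333; the wedge equals the tax, 5.9.
DWL = ½ × 3.9333 × 5.9 = $11.60 million.

$11.60 million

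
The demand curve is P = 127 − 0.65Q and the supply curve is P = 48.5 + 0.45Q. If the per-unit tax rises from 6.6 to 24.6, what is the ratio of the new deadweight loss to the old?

13.893

Competitive equilibrium: 127 − 0.65Q = 48.5 + 0.45Q → Q* = 71.3636, P* = 80.6136.
For a per-unit tax t: ΔQ = t/1.1, so DWL = ½·t·(t/1.1) = t²/2.2.
At t = 6.6: DWL = 19.8. At t = 24.6: DWL = 275.073.
Ratio = (24.6/6.6)² = 13.893.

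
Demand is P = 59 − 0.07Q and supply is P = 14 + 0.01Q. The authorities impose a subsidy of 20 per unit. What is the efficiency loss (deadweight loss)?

2500

Competitive equilibrium: 59 − 0.07Q = 14 + 0.01Q → Q* = 562.5, P* = 19.625.
The subsidy lowers effective supply by 20: P = 0.01Q − 6.
New quantity: 59 − 0.07Q = 0.01Q − 6 → Q' = 812.5.
Overproduction ΔQ = 812.5 − 562.5 = 250; wedge = subsidy = 20.
Welfare loss = ½ × 250 × 20 = 2500.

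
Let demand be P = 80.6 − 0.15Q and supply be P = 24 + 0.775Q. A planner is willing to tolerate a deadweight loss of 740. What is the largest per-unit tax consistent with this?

37

Competitive equilibrium: 80.6 − 0.15Q = 24 + 0.775Q → Q* = 61.1892, P* = 71.4216.
A tax t gives ΔQ = t/0.925 and wedge t, so DWL = t²/1.85.
t²/1.85 = 740 → t² = 1369 → t = 37.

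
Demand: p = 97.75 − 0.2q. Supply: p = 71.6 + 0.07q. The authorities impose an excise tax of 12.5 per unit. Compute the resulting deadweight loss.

Competitive equilibrium: 97.75 − 0.2q = 71.6 + 0.07q → q* = 96.8519, p* = 78.3796.
With the tax, the buyer price exceeds the seller price by 12.5: (97.75 − 0.2q) − (71.6 + 0.07q) = 12.5 → q' = 50.5556.
Δq = 96.8519 − 50.5556 = 46.2963; the wedge equals the tax, 12.5.
Deadweight loss = ½ × 46.2963 × 12.5 = 289.35.

289.35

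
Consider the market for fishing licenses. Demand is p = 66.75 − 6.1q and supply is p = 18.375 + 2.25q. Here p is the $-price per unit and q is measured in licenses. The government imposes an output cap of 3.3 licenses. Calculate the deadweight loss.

$25.96

Competitive equilibrium: 66.75 − 6.1q = 18.375 + 2.25q → q* = 5.7934, p* = 31.4102.
At q = 3.3: demand price = 66.75 − 6.1·3.3 = 46.62; supply price = 18.375 + 2.25·3.3 = 25.8.
Δq = 5.7934 − 3.3 = 2.4934; wedge = 46.62 − 25.8 = 20.82.
DWL = ½ × 2.4934 × 20.82 = $25.96.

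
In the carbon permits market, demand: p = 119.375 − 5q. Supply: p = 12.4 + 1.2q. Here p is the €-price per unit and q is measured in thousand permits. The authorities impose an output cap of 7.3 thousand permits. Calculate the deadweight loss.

€307.16 thousand

Competitive equilibrium: 119.375 − 5q = 12.4 + 1.2q → q* = 17.254, p* = 33.1048.
At q = 7.3: demand price = 119.375 − 5·7.3 = 82.875; supply price = 12.4 + 1.2·7.3 = 21.16.
Δq = 17.254 − 7.3 = 9.954; wedge = 82.875 − 21.16 = 61.715.
Welfare loss = ½ × 9.954 × 61.715 = €307.16 thousand.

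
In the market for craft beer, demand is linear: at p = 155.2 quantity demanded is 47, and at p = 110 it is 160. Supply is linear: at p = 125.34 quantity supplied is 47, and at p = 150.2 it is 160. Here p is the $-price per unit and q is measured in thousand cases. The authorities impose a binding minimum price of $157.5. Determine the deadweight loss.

$900.99 thousand

Demand slope = (110 − 155.2)/(160 − 47) = −0.4, so p = 174 − 0.4q.
Supply slope = (150.2 − 125.34)/(160 − 47) = 0.22, so p = 115 + 0.22q.
Competitive equilibrium: 174 − 0.4q = 115 + 0.22q → q* = 95.1613, p* = 135.9355.
At the floor p = 157.5, quantity demanded = (174 − 157.5)/0.4 = 41.25.
Sellers' marginal cost at q' = 41.25: 115 + 0.22·41.25 = 124.075.
Δq = 95.1613 − 41.25 = 53.9113; wedge = 157.5 − 124.075 = 33.425.
Welfare loss = ½ × 53.9113 × 33.425 = $900.99 thousand.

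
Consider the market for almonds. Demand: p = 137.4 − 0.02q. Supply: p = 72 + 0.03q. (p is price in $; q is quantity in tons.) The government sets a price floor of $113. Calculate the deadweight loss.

$193.60

Competitive equilibrium: 137.4 − 0.02q = 72 + 0.03q → q* = 1308, p* = 111.24.
At the floor p = 113, quantity demanded = (137.4 − 113)/0.02 = 1220.
Sellers' marginal cost at q' = 1220: 72 + 0.03·1220 = 108.6.
Δq = 1308 − 1220 = 88; wedge = 113 − 108.6 = 4.4.
Deadweight loss = ½ × 88 × 4.4 = $193.60.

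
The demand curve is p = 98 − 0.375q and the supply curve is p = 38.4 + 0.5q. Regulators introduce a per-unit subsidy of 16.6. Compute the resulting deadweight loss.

Competitive equilibrium: 98 − 0.375q = 38.4 + 0.5q → q* = 68.1143, p* = 72.4571.
The subsidy lowers effective supply by 16.6: p = 21.8 + 0.5q.
New quantity: 98 − 0.375q = 21.8 + 0.5q → q' = 87.0857.
Overproduction Δq = 87.0857 − 68.1143 = 18.9714; wedge = subsidy = 16.6.
The triangle = ½ × 18.9714 × 16.6 = 157.46.

157.46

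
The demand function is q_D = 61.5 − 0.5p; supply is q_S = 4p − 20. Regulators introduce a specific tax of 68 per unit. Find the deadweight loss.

1027.56

In inverse form: demand p = 123 − 2q, supply p = 5 + 0.25q.
Competitive equilibrium: 123 − 2q = 5 + 0.25q → q* = 52.44444, p* = 18.11111.
With the tax, the buyer price exceeds the seller price by 68: (123 − 2q) − (5 + 0.25q) = 68 → q' = 22.22222.
Δq = 52.44444 − 22.22222 = 30.22222; the wedge equals the tax, 68.
Welfare loss = ½ × 30.22222 × 68 = 1027.56.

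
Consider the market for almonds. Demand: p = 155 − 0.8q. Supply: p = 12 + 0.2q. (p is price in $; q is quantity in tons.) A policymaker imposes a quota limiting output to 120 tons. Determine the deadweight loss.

$264.50

Competitive equilibrium: 155 − 0.8q = 12 + 0.2q → q* = 143, p* = 40.6.
At q = 120: demand price = 155 − 0.8·120 = 59; supply price = 12 + 0.2·120 = 36.
Δq = 143 − 120 = 23; wedge = 59 − 36 = 23.
Deadweight loss = ½ × 23 × 23 = $264.50.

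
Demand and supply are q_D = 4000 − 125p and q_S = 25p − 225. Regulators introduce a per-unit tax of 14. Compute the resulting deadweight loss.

2041.67

In inverse form: demand p = 32 − 0.008q, supply p = 9 + 0.04q.
Competitive equilibrium: 32 − 0.008q = 9 + 0.04q → q* = 479.1667, p* = 28.1667.
With the tax, the buyer price exceeds the seller price by 14: (32 − 0.008q) − (9 + 0.04q) = 14 → q' = 187.5.
Δq = 479.1667 − 187.5 = 291.6667; the wedge equals the tax, 14.
DWL = ½ × 291.6667 × 14 = 2041.67.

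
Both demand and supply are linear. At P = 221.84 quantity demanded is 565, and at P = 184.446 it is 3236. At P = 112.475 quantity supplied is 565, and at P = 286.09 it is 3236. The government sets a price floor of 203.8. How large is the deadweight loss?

362.48

Demand slope = (184.446 − 221.84)/(3236 − 565) = −0.014, so P = 229.75 − 0.014Q.
Supply slope = (286.09 − 112.475)/(3236 − 565) = 0.065, so P = 75.75 + 0.065Q.
Competitive equilibrium: 229.75 − 0.014Q = 75.75 + 0.065Q → Q* = 1949.36709, P* = 202.45886.
At the floor P = 203.8, quantity demanded = (229.75 − 203.8)/0.014 = 1853.57143.
Sellers' marginal cost at Q' = 1853.57143: 75.75 + 0.065·1853.57143 = 196.23214.
ΔQ = 1949.36709 − 1853.57143 = 95.79566; wedge = 203.8 − 196.23214 = 7.56786.
Welfare loss = ½ × 95.79566 × 7.56786 = 362.48.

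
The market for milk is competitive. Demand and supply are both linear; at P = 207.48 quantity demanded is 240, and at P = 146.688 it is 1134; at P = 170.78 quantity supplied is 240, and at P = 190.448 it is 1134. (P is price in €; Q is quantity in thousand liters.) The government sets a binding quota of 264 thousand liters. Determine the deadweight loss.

Demand slope = (146.688 − 207.48)/(1134 − 240) = −0.068, so P = 223.8 − 0.068Q.
Supply slope = (190.448 − 170.78)/(1134 − 240) = 0.022, so P = 165.5 + 0.022Q.
Competitive equilibrium: 223.8 − 0.068Q = 165.5 + 0.022Q → Q* = 647.7778, P* = 179.7511.
At Q = 264: demand price = 223.8 − 0.068·264 = 205.848; supply price = 165.5 + 0.022·264 = 171.308.
ΔQ = 647.7778 − 264 = 383.7778; wedge = 205.848 − 171.308 = 34.54.
Welfare loss = ½ × 383.7778 × 34.54 = €6627.84 thousand.

€6627.84 thousand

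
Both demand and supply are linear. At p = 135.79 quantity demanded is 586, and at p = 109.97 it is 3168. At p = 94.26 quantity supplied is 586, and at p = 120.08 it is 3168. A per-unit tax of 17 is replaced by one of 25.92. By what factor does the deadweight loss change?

Demand slope = (109.97 − 135.79)/(3168 − 586) = −0.01, so p = 141.65 − 0.01q.
Supply slope = (120.08 − 94.26)/(3168 − 586) = 0.01, so p = 88.4 + 0.01q.
Competitive equilibrium: 141.65 − 0.01q = 88.4 + 0.01q → q* = 2662.5, p* = 115.025.
For a per-unit tax t: Δq = t/0.02, so DWL = ½·t·(t/0.02) = t²/0.04.
At t = 17: DWL = 7225. At t = 25.92: DWL = 16796.16.
Ratio = (25.92/17)² = 2.325.

2.325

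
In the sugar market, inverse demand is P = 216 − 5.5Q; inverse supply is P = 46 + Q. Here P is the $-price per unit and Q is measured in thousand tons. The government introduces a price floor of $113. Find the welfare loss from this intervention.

$179.25 thousand

Competitive equilibrium: 216 − 5.5Q = 46 + Q → Q* = 26.1538, P* = 72.1538.
At the floor P = 113, quantity demanded = (216 − 113)/5.5 = 18.7273.
Sellers' marginal cost at Q' = 18.7273: 46 + 1·18.7273 = 64.7273.
ΔQ = 26.1538 − 18.7273 = 7.4265; wedge = 113 − 64.7273 = 48.2727.
Deadweight loss = ½ × 7.4265 × 48.2727 = $179.25 thousand.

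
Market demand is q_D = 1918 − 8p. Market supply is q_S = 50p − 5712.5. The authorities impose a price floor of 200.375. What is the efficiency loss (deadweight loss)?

21972.52

In inverse form: demand p = 239.75 − 0.125q, supply p = 114.25 + 0.02q.
Competitive equilibrium: 239.75 − 0.125q = 114.25 + 0.02q → q* = 865.5172, p* = 131.5603.
At the floor p = 200.375, quantity demanded = (239.75 − 200.375)/0.125 = 315.
Sellers' marginal cost at q' = 315: 114.25 + 0.02·315 = 120.55.
Δq = 865.5172 − 315 = 550.5172; wedge = 200.375 − 120.55 = 79.825.
The triangle = ½ × 550.5172 × 79.825 = 21972.52.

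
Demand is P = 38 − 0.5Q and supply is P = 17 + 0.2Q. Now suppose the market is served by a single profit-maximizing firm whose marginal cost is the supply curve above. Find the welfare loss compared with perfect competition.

54.69

Competitive equilibrium: 38 − 0.5Q = 17 + 0.2Q → Q* = 30, P* = 23.
Marginal revenue: MR = 38 − Q. Set MR = MC: 38 − Q = 17 + 0.2Q → Q_m = 17.5.
Price P_m = 38 − 0.5·17.5 = 29.25; MC(Q_m) = 17 + 0.2·17.5 = 20.5.
Competitive Q* = 30, so ΔQ = 12.5; wedge = 29.25 − 20.5 = 8.75.
Welfare loss = ½ × 12.5 × 8.75 = 54.69.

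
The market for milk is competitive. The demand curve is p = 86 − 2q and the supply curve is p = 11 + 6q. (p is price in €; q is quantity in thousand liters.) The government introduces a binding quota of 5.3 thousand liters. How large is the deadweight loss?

€66.42 thousand

Competitive equilibrium: 86 − 2q = 11 + 6q → q* = 9.375, p* = 67.25.
At q = 5.3: demand price = 86 − 2·5.3 = 75.4; supply price = 11 + 6·5.3 = 42.8.
Δq = 9.375 − 5.3 = 4.075; wedge = 75.4 − 42.8 = 32.6.
DWL = ½ × 4.075 × 32.6 = €66.42 thousand.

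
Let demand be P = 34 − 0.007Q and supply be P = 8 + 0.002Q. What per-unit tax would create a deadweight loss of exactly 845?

Competitive equilibrium: 34 − 0.007Q = 8 + 0.002Q → Q* = 2888.8889, P* = 13.7778.
A tax t gives ΔQ = t/0.009 and wedge t, so DWL = t²/0.018.
t²/0.018 = 845 → t² = 15.21 → t = 3.9.

3.9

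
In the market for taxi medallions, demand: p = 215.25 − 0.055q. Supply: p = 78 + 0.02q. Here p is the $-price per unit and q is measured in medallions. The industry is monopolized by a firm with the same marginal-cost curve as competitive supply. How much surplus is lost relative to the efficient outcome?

Competitive equilibrium: 215.25 − 0.055q = 78 + 0.02q → q* = 1830, p* = 114.6.
Marginal revenue: MR = 215.25 − 0.11q. Set MR = MC: 215.25 − 0.11q = 78 + 0.02q → q_m = 1055.7692.
Price p_m = 215.25 − 0.055·1055.7692 = 157.1827; MC(q_m) = 78 + 0.02·1055.7692 = 99.1154.
Competitive q* = 1830, so Δq = 774.2308; wedge = 157.1827 − 99.1154 = 58.0673.
DWL = ½ × 774.2308 × 58.0673 = $22478.75.

$22478.75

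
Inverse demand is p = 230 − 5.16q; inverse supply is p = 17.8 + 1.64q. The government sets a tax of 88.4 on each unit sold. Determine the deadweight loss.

574.60

Competitive equilibrium: 230 − 5.16q = 17.8 + 1.64q → q* = 31.2059, p* = 68.9776.
With the tax, the buyer price exceeds the seller price by 88.4: (230 − 5.16q) − (17.8 + 1.64q) = 88.4 → q' = 18.2059.
Δq = 31.2059 − 18.2059 = 13; the wedge equals the tax, 88.4.
DWL = ½ × 13 × 88.4 = 574.60.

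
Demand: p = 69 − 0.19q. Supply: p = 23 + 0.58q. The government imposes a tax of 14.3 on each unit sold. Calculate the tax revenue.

588.71

Competitive equilibrium: 69 − 0.19q = 23 + 0.58q → q* = 59.7403, p* = 57.6494.
With the tax, the buyer price exceeds the seller price by 14.3: (69 − 0.19q) − (23 + 0.58q) = 14.3 → q' = 41.1688.
Tax revenue = 14.3 × 41.1688 = 588.71.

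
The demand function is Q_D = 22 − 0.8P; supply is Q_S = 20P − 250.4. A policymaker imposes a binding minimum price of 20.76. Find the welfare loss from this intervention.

24.43

In inverse form: demand P = 27.5 − 1.25Q, supply P = 12.52 + 0.05Q.
Competitive equilibrium: 27.5 − 1.25Q = 12.52 + 0.05Q → Q* = 11.5231, P* = 13.0962.
At the floor P = 20.76, quantity demanded = (27.5 − 20.76)/1.25 = 5.392.
Sellers' marginal cost at Q' = 5.392: 12.52 + 0.05·5.392 = 12.7896.
ΔQ = 11.5231 − 5.392 = 6.1311; wedge = 20.76 − 12.7896 = 7.9704.
DWL = ½ × 6.1311 × 7.9704 = 24.43.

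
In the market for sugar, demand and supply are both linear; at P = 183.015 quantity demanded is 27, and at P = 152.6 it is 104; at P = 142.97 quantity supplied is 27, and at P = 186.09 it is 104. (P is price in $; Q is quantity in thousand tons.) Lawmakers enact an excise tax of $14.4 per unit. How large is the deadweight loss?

$108.57 thousand

Demand slope = (152.6 − 183.015)/(104 − 27) = −0.395, so P = 193.68 − 0.395Q.
Supply slope = (186.09 − 142.97)/(104 − 27) = 0.56, so P = 127.85 + 0.56Q.
Competitive equilibrium: 193.68 − 0.395Q = 127.85 + 0.56Q → Q* = 68.9319, P* = 166.4519.
With the tax, the buyer price exceeds the seller price by 14.4: (193.68 − 0.395Q) − (127.85 + 0.56Q) = 14.4 → Q' = 53.8534.
ΔQ = 68.9319 − 53.8534 = 15.0785; the wedge equals the tax, 14.4.
DWL = ½ × 15.0785 × 14.4 = $108.57 thousand.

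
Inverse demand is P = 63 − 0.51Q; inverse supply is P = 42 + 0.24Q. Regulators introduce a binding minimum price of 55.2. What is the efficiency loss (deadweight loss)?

Competitive equilibrium: 63 − 0.51Q = 42 + 0.24Q → Q* = 28, P* = 48.72.
At the floor P = 55.2, quantity demanded = (63 − 55.2)/0.51 = 15.2941.
Sellers' marginal cost at Q' = 15.2941: 42 + 0.24·15.2941 = 45.6706.
ΔQ = 28 − 15.2941 = 12.7059; wedge = 55.2 − 45.6706 = 9.5294.
DWL = ½ × 12.7059 × 9.5294 = 60.54.

60.54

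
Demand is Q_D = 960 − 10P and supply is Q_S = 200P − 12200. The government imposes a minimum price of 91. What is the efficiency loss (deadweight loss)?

In inverse form: demand P = 96 − 0.1Q, supply P = 61 + 0.005Q.
Competitive equilibrium: 96 − 0.1Q = 61 + 0.005Q → Q* = 333.3333, P* = 62.6667.
At the floor P = 91, quantity demanded = (96 − 91)/0.1 = 50.
Sellers' marginal cost at Q' = 50: 61 + 0.005·50 = 61.25.
ΔQ = 333.3333 − 50 = 283.3333; wedge = 91 − 61.25 = 29.75.
Welfare loss = ½ × 283.3333 × 29.75 = 4214.58.

4214.58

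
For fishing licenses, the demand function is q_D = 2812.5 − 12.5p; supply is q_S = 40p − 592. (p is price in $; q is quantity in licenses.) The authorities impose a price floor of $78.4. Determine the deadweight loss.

$1506.64

In inverse form: demand p = 225 − 0.08q, supply p = 14.8 + 0.025q.
Competitive equilibrium: 225 − 0.08q = 14.8 + 0.025q → q* = 2001.9048, p* = 64.8476.
At the floor p = 78.4, quantity demanded = (225 − 78.4)/0.08 = 1832.5.
Sellers' marginal cost at q' = 1832.5: 14.8 + 0.025·1832.5 = 60.6125.
Δq = 2001.9048 − 1832.5 = 169.4048; wedge = 78.4 − 60.6125 = 17.7875.
The triangle = ½ × 169.4048 × 17.7875 = $1506.64.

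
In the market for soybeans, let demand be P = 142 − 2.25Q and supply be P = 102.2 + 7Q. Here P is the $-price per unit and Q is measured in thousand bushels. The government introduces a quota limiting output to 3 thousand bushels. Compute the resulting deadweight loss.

$7.85 thousand

Competitive equilibrium: 142 − 2.25Q = 102.2 + 7Q → Q* = 4.3027, P* = 132.3189.
At Q = 3: demand price = 142 − 2.25·3 = 135.25; supply price = 102.2 + 7·3 = 123.2.
ΔQ = 4.3027 − 3 = 1.3027; wedge = 135.25 − 123.2 = 12.05.
Welfare loss = ½ × 1.3027 × 12.05 = $7.85 thousand.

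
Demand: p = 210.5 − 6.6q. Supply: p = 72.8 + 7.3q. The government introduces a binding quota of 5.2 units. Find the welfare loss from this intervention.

153.95

Competitive equilibrium: 210.5 − 6.6q = 72.8 + 7.3q → q* = 9.9065, p* = 145.1173.
At q = 5.2: demand price = 210.5 − 6.6·5.2 = 176.18; supply price = 72.8 + 7.3·5.2 = 110.76.
Δq = 9.9065 − 5.2 = 4.7065; wedge = 176.18 − 110.76 = 65.42.
Welfare loss = ½ × 4.7065 × 65.42 = 153.95.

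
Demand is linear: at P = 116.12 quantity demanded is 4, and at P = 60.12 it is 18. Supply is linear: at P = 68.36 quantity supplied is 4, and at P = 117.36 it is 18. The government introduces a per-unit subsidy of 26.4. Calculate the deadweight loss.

46.464

Demand slope = (60.12 − 116.12)/(18 − 4) = −4, so P = 132.12 − 4Q.
Supply slope = (117.36 − 68.36)/(18 − 4) = 3.5, so P = 54.36 + 3.5Q.
Competitive equilibrium: 132.12 − 4Q = 54.36 + 3.5Q → Q* = 10.368, P* = 90.648.
The subsidy lowers effective supply by 26.4: P = 27.96 + 3.5Q.
New quantity: 132.12 − 4Q = 27.96 + 3.5Q → Q' = 13.888.
Overproduction ΔQ = 13.888 − 10.368 = 3.52; wedge = subsidy = 26.4.
The triangle = ½ × 3.52 × 26.4 = 46.464.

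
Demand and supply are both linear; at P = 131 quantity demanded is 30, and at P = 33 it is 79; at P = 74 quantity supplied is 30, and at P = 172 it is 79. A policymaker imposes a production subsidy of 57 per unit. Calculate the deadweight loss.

406.125

Demand slope = (33 − 131)/(79 − 30) = −2, so P = 191 − 2Q.
Supply slope = (172 − 74)/(79 − 30) = 2, so P = 14 + 2Q.
Competitive equilibrium: 191 − 2Q = 14 + 2Q → Q* = 44.25, P* = 102.5.
The subsidy lowers effective supply by 57: P = 2Q − 43.
New quantity: 191 − 2Q = 2Q − 43 → Q' = 58.5.
Overproduction ΔQ = 58.5 − 44.25 = 14.25; wedge = subsidy = 57.
The triangle = ½ × 14.25 × 57 = 406.125.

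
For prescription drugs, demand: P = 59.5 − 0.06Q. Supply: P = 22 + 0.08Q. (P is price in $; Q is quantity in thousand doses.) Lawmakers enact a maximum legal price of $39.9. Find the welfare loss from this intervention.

$136.18 thousand

Competitive equilibrium: 59.5 − 0.06Q = 22 + 0.08Q → Q* = 267.8571, P* = 43.4286.
At the ceiling P = 39.9, quantity supplied = (39.9 − 22)/0.08 = 223.75.
Willingness to pay at Q' = 223.75: 59.5 − 0.06·223.75 = 46.075.
ΔQ = 267.8571 − 223.75 = 44.1071; wedge = 46.075 − 39.9 = 6.175.
DWL = ½ × 44.1071 × 6.175 = $136.18 thousand.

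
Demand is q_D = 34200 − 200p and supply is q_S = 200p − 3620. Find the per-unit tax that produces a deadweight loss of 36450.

27

In inverse form: demand p = 171 − 0.005q, supply p = 18.1 + 0.005q.
Competitive equilibrium: 171 − 0.005q = 18.1 + 0.005q → q* = 15290, p* = 94.55.
A tax t gives Δq = t/0.01 and wedge t, so DWL = t²/0.02.
t²/0.02 = 36450 → t² = 729 → t = 27.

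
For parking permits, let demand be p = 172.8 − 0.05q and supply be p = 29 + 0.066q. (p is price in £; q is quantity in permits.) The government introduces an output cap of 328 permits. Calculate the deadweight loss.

£48204.68

Competitive equilibrium: 172.8 − 0.05q = 29 + 0.066q → q* = 1239.6552, p* = 110.8172.
At q = 328: demand price = 172.8 − 0.05·328 = 156.4; supply price = 29 + 0.066·328 = 50.648.
Δq = 1239.6552 − 328 = 911.6552; wedge = 156.4 − 50.648 = 105.752.
The triangle = ½ × 911.6552 × 105.752 = £48204.68.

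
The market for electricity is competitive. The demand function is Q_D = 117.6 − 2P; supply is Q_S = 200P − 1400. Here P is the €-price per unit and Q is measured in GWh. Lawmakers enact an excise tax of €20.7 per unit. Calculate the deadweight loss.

In inverse form: demand P = 58.8 − 0.5Q, supply P = 7 + 0.005Q.
Competitive equilibrium: 58.8 − 0.5Q = 7 + 0.005Q → Q* = 102.5743, P* = 7.5129.
With the tax, the buyer price exceeds the seller price by 20.7: (58.8 − 0.5Q) − (7 + 0.005Q) = 20.7 → Q' = 61.5842.
ΔQ = 102.5743 − 61.5842 = 40.9901; the wedge equals the tax, 20.7.
Deadweight loss = ½ × 40.9901 × 20.7 = €424.25.

€424.25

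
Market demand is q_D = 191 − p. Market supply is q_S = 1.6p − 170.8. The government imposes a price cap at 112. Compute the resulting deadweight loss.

1533.65

In inverse form: demand p = 191 − q, supply p = 106.75 + 0.625q.
Competitive equilibrium: 191 − q = 106.75 + 0.625q → q* = 51.8462, p* = 139.1538.
At the ceiling p = 112, quantity supplied = (112 − 106.75)/0.625 = 8.4.
Willingness to pay at q' = 8.4: 191 − 1·8.4 = 182.6.
Δq = 51.8462 − 8.4 = 43.4462; wedge = 182.6 − 112 = 70.6.
Deadweight loss = ½ × 43.4462 × 70.6 = 1533.65.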